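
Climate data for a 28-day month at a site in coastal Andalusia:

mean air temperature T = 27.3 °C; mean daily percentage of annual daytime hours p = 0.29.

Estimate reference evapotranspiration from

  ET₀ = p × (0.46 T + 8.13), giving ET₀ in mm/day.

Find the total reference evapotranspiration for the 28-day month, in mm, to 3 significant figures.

ET₀ = 0.29 × (0.46 × 27.3 + 8.13) = 0.29 × 20.688 = 5.9995 mm/d
Monthly total = 5.9995 × 28 = 167.986 mm

168 mm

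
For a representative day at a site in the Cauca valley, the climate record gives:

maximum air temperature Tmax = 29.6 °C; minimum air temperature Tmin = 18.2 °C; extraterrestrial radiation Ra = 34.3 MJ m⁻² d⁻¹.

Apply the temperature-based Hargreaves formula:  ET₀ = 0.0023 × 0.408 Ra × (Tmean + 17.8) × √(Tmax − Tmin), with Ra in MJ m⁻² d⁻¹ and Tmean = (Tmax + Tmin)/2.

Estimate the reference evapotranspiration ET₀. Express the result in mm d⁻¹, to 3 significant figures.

4.53 mm d⁻¹

Tmean = (29.6 + 18.2)/2 = 23.90 °C
0.408 Ra = 0.408 × 34.3 = 13.9944 mm/d equivalent
ET₀ = 0.0023 × 13.9944 × (23.90 + 17.8) × √11.4 = 0.0023 × 13.9944 × 41.70 × 3.3764 = 4.5318 mm/d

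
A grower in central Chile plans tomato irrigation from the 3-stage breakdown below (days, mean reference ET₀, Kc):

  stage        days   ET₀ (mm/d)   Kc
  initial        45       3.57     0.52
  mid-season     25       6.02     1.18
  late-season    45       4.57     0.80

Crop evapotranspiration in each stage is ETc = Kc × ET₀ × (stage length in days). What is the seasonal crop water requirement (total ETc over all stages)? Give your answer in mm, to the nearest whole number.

initial: 0.52 × 3.57 × 45 = 83.54 mm
mid-season: 1.18 × 6.02 × 25 = 177.59 mm
late-season: 0.80 × 4.57 × 45 = 164.52 mm
Seasonal total = 425.65 mm

426 mm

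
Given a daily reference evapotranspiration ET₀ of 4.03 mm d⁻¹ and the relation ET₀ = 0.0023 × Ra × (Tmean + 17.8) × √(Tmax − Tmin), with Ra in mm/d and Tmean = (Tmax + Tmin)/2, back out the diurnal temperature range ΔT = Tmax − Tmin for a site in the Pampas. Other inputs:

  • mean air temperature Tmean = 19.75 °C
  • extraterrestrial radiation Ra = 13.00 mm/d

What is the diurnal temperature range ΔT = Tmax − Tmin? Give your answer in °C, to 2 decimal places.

12.88 °C

√ΔT = ET₀ / [0.0023 × Ra × (Tmean+17.8)] = 4.03 / (0.0023 × 13.00 × 37.55) = 3.5894
ΔT = 3.5894² = 12.884 °C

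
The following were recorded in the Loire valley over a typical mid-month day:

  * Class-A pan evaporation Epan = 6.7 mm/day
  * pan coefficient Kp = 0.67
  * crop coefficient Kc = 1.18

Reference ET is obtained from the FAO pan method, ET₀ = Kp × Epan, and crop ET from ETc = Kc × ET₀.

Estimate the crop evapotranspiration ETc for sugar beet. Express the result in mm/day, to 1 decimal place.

ET₀ = 0.67 × 6.7 = 4.4890 mm/d
ETc = Kc × ET₀ = 1.18 × 4.4890 = 5.2970 mm/d

5.3 mm/day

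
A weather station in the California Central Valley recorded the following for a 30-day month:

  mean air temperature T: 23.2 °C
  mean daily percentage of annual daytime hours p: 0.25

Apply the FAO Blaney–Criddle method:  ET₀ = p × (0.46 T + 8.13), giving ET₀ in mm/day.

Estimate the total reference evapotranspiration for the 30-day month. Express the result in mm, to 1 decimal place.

ET₀ = 0.25 × (0.46 × 23.2 + 8.13) = 0.25 × 18.802 = 4.7005 mm/d
Monthly total = 4.7005 × 30 = 141.015 mm

141.0 mm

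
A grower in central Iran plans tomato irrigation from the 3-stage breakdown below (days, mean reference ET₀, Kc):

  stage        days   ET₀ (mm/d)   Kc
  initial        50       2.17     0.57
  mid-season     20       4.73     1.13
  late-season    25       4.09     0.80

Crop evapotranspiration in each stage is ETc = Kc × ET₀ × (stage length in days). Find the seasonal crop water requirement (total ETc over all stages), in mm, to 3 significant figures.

initial: 0.57 × 2.17 × 50 = 61.85 mm
mid-season: 1.13 × 4.73 × 20 = 106.90 mm
late-season: 0.80 × 4.09 × 25 = 81.80 mm
Seasonal total = 250.55 mm

251 mm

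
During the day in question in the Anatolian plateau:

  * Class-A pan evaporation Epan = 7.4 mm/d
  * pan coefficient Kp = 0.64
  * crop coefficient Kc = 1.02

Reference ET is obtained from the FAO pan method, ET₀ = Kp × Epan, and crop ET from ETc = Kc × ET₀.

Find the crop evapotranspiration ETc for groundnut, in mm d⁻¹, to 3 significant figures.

ET₀ = 0.64 × 7.4 = 4.7360 mm/d
ETc = Kc × ET₀ = 1.02 × 4.7360 = 4.8307 mm/d

4.83 mm d⁻¹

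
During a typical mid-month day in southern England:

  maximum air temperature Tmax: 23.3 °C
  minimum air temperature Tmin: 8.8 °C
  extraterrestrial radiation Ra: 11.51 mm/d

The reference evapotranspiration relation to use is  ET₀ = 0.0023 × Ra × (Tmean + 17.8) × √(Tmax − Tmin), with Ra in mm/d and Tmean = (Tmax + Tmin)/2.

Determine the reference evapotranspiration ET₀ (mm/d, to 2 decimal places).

3.41 mm/d

Tmean = (23.3 + 8.8)/2 = 16.05 °C
ET₀ = 0.0023 × 11.51 × (16.05 + 17.8) × √14.5 = 0.0023 × 11.51 × 33.85 × 3.8079 = 3.4123 mm/d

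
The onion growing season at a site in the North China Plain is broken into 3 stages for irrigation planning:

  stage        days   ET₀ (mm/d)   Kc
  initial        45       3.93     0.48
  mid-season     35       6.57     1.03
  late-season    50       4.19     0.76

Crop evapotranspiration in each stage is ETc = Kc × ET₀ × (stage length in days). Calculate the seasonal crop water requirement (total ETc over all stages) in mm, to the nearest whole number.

initial: 0.48 × 3.93 × 45 = 84.89 mm
mid-season: 1.03 × 6.57 × 35 = 236.85 mm
late-season: 0.76 × 4.19 × 50 = 159.22 mm
Seasonal total = 480.96 mm

481 mm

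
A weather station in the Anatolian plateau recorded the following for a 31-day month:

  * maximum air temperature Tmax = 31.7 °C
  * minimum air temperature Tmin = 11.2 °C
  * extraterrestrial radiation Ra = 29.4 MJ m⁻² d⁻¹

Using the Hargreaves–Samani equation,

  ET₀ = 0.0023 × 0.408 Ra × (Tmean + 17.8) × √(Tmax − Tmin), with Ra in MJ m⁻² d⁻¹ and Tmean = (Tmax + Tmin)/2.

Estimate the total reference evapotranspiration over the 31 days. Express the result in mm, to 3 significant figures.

152 mm

Tmean = (31.7 + 11.2)/2 = 21.45 °C
0.408 Ra = 0.408 × 29.4 = 11.9952 mm/d equivalent
ET₀ = 0.0023 × 11.9952 × (21.45 + 17.8) × √20.5 = 0.0023 × 11.9952 × 39.25 × 4.5277 = 4.9029 mm/d
Over 31 days: 4.9029 × 31 = 151.990 mm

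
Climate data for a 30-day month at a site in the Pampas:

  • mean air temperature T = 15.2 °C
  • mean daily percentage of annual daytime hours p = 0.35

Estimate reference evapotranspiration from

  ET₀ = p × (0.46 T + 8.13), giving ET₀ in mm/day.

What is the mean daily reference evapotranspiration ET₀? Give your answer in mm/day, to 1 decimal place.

ET₀ = 0.35 × (0.46 × 15.2 + 8.13) = 0.35 × 15.122 = 5.2927 mm/d

5.3 mm/day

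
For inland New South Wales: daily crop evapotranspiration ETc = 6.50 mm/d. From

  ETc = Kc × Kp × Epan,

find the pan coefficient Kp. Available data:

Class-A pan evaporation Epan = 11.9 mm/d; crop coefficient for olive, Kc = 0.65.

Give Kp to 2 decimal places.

0.84

ETc = Kc × Kp × Epan  ⇒  Kp = ETc / (Kc × Epan)
Kp = 6.50 / (0.65 × 11.9) = 6.50 / 7.735 = 0.8403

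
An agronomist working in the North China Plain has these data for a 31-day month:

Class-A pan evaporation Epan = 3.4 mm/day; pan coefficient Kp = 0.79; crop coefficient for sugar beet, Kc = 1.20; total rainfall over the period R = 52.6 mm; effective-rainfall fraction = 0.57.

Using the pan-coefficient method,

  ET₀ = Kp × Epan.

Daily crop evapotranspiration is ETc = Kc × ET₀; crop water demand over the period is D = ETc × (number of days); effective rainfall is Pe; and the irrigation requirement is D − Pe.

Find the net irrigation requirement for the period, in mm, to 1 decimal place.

ET₀ = 0.79 × 3.4 = 2.6860 mm/d
ETc = Kc × ET₀ = 1.20 × 2.6860 = 3.2232 mm/d
Crop demand D = ETc × 31 d = 3.2232 × 31 = 99.919 mm
Pe = 0.57 × 52.6 = 29.982 mm
D − Pe = 99.919 − 29.982 = 69.937 mm

69.9 mm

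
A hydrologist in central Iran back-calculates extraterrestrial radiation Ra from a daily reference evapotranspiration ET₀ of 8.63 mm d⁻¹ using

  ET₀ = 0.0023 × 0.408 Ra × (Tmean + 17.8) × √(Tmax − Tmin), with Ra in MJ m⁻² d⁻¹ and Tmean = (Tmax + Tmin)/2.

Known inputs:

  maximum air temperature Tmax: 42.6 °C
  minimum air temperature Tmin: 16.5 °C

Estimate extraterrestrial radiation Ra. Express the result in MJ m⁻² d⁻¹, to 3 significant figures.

Tmean = (42.6+16.5)/2 = 29.55 °C; ΔT = 26.1
Ra = ET₀ / [0.0023 × 0.408 × (Tmean+17.8) × √ΔT]
   = 8.63 / (0.0023 × 0.408 × 47.35 × 5.1088) = 38.018 MJ m⁻² d⁻¹

38.0 MJ m⁻² d⁻¹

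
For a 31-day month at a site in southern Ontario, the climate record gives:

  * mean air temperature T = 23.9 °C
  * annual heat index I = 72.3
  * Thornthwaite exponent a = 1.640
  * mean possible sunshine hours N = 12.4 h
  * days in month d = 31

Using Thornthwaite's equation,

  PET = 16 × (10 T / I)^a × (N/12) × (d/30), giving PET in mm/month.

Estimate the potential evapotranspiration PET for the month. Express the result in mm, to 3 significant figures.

121 mm

10T/I = 10 × 23.9 / 72.3 = 3.3057
(10T/I)^a = 3.3057^1.640 = 7.1055
Uncorrected PET = 16 × 7.1055 = 113.688 mm
Correction = (N/12)(d/30) = (12.4/12)(31/30) = 1.0678
PET = 113.688 × 1.0678 = 121.396 mm/month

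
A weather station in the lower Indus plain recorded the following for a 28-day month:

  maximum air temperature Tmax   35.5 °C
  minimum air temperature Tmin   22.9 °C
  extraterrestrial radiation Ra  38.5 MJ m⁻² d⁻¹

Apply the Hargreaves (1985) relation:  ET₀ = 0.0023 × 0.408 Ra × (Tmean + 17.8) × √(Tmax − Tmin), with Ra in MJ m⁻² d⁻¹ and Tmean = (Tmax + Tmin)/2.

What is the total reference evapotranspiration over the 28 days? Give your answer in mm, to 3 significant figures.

Tmean = (35.5 + 22.9)/2 = 29.20 °C
0.408 Ra = 0.408 × 38.5 = 15.7080 mm/d equivalent
ET₀ = 0.0023 × 15.7080 × (29.20 + 17.8) × √12.6 = 0.0023 × 15.7080 × 47.00 × 3.5496 = 6.0273 mm/d
Over 28 days: 6.0273 × 28 = 168.764 mm

169 mm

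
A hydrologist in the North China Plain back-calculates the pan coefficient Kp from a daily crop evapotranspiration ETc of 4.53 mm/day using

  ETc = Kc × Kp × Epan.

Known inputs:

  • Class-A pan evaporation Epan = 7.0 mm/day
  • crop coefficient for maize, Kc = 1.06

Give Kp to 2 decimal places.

ETc = Kc × Kp × Epan  ⇒  Kp = ETc / (Kc × Epan)
Kp = 4.53 / (1.06 × 7.0) = 4.53 / 7.420 = 0.6105

0.61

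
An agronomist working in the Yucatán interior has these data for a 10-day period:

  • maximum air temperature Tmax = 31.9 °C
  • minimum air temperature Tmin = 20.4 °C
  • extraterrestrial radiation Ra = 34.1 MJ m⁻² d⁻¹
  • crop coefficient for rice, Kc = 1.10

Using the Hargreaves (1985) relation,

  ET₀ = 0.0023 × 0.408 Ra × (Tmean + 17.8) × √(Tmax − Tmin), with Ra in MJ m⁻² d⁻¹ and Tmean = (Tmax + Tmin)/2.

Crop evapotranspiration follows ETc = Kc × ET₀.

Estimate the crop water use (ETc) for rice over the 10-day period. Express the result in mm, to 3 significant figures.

52.5 mm

Tmean = (31.9 + 20.4)/2 = 26.15 °C
0.408 Ra = 0.408 × 34.1 = 13.9128 mm/d equivalent
ET₀ = 0.0023 × 13.9128 × (26.15 + 17.8) × √11.5 = 0.0023 × 13.9128 × 43.95 × 3.3912 = 4.7693 mm/d
ETc = Kc × ET₀ = 1.10 × 4.7693 = 5.2462 mm/d
Over 10 days: 5.2462 × 10 = 52.462 mm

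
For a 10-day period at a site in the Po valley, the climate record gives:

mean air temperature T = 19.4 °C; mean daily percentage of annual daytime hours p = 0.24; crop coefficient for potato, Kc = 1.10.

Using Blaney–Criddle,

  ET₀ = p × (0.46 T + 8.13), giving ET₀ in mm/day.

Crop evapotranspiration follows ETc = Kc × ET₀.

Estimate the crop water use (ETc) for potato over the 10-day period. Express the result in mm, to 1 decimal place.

ET₀ = 0.24 × (0.46 × 19.4 + 8.13) = 0.24 × 17.054 = 4.0930 mm/d
ETc = Kc × ET₀ = 1.10 × 4.0930 = 4.5023 mm/d
Over 10 days: 4.5023 × 10 = 45.023 mm

45.0 mm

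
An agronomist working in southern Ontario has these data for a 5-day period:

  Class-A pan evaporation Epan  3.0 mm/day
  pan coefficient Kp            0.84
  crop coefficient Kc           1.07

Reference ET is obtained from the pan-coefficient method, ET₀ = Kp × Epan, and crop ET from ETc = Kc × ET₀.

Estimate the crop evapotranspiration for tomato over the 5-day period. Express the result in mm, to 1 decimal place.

ET₀ = 0.84 × 3.0 = 2.5200 mm/d
ETc = Kc × ET₀ = 1.07 × 2.5200 = 2.6964 mm/d
Over 5 days: 2.6964 × 5 = 13.482 mm

13.5 mm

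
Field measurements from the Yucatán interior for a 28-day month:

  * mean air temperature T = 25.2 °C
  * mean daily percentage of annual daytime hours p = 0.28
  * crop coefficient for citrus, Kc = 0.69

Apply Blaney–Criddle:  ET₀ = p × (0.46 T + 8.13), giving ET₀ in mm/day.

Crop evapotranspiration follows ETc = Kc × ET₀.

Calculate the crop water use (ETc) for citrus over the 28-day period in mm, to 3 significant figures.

107 mm

ET₀ = 0.28 × (0.46 × 25.2 + 8.13) = 0.28 × 19.722 = 5.5222 mm/d
ETc = Kc × ET₀ = 0.69 × 5.5222 = 3.8103 mm/d
Over 28 days: 3.8103 × 28 = 106.688 mm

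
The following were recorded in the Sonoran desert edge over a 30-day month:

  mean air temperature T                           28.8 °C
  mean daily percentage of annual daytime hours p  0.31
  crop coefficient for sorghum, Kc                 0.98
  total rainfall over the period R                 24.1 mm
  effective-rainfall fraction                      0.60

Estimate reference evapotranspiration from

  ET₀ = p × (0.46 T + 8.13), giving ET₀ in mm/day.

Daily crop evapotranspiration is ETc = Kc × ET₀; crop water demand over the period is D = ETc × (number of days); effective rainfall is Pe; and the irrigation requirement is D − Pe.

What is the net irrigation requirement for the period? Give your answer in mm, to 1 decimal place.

ET₀ = 0.31 × (0.46 × 28.8 + 8.13) = 0.31 × 21.378 = 6.6272 mm/d
ETc = Kc × ET₀ = 0.98 × 6.6272 = 6.4947 mm/d
Crop demand D = ETc × 30 d = 6.4947 × 30 = 194.841 mm
Pe = 0.60 × 24.1 = 14.460 mm
D − Pe = 194.841 − 14.460 = 180.381 mm

180.4 mm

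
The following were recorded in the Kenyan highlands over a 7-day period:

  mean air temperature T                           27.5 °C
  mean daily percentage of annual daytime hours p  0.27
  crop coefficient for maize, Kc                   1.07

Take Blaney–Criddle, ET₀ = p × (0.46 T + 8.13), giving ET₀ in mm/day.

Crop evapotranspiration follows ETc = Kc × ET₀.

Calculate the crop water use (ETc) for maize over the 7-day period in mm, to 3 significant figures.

42.0 mm

ET₀ = 0.27 × (0.46 × 27.5 + 8.13) = 0.27 × 20.780 = 5.6106 mm/d
ETc = Kc × ET₀ = 1.07 × 5.6106 = 6.0033 mm/d
Over 7 days: 6.0033 × 7 = 42.023 mm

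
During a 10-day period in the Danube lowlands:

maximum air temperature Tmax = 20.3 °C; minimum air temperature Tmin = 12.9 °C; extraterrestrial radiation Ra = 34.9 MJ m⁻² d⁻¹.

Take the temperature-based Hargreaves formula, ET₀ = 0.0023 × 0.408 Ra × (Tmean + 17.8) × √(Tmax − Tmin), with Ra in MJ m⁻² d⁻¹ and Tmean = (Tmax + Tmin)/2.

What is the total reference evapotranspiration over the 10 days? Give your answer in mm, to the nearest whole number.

31 mm

Tmean = (20.3 + 12.9)/2 = 16.60 °C
0.408 Ra = 0.408 × 34.9 = 14.2392 mm/d equivalent
ET₀ = 0.0023 × 14.2392 × (16.60 + 17.8) × √7.4 = 0.0023 × 14.2392 × 34.40 × 2.7203 = 3.0647 mm/d
Over 10 days: 3.0647 × 10 = 30.647 mm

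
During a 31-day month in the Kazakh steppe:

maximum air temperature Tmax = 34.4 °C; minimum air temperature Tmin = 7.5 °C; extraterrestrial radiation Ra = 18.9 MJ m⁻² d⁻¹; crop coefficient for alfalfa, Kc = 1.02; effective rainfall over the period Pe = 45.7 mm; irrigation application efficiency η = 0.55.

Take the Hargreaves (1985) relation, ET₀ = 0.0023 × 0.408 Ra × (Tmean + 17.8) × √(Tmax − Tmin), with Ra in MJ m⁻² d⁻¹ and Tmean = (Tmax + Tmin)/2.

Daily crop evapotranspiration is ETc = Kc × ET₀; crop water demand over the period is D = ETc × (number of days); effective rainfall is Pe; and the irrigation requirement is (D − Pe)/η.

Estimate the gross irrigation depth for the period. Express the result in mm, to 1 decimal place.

121.8 mm

Tmean = (34.4 + 7.5)/2 = 20.95 °C
0.408 Ra = 0.408 × 18.9 = 7.7112 mm/d equivalent
ET₀ = 0.0023 × 7.7112 × (20.95 + 17.8) × √26.9 = 0.0023 × 7.7112 × 38.75 × 5.1865 = 3.5645 mm/d
ETc = Kc × ET₀ = 1.02 × 3.5645 = 3.6358 mm/d
Crop demand D = ETc × 31 d = 3.6358 × 31 = 112.710 mm
D − Pe = 112.710 − 45.7 = 67.010 mm
Gross irrigation = 67.010 / 0.55 = 121.836 mm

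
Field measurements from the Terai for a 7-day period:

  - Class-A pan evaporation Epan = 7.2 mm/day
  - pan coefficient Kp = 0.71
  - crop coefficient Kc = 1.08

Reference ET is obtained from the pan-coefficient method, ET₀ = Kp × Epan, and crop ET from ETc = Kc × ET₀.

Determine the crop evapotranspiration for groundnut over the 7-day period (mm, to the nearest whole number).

39 mm

ET₀ = 0.71 × 7.2 = 5.1120 mm/d
ETc = Kc × ET₀ = 1.08 × 5.1120 = 5.5210 mm/d
Over 7 days: 5.5210 × 7 = 38.647 mm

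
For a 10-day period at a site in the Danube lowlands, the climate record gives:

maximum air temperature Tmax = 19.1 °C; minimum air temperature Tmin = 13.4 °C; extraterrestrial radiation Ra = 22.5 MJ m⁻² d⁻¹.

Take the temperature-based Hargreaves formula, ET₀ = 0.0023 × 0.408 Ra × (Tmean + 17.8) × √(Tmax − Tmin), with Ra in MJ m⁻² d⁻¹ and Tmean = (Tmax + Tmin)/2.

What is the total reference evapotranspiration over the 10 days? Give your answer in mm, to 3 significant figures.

17.2 mm

Tmean = (19.1 + 13.4)/2 = 16.25 °C
0.408 Ra = 0.408 × 22.5 = 9.1800 mm/d equivalent
ET₀ = 0.0023 × 9.1800 × (16.25 + 17.8) × √5.7 = 0.0023 × 9.1800 × 34.05 × 2.3875 = 1.7164 mm/d
Over 10 days: 1.7164 × 10 = 17.164 mm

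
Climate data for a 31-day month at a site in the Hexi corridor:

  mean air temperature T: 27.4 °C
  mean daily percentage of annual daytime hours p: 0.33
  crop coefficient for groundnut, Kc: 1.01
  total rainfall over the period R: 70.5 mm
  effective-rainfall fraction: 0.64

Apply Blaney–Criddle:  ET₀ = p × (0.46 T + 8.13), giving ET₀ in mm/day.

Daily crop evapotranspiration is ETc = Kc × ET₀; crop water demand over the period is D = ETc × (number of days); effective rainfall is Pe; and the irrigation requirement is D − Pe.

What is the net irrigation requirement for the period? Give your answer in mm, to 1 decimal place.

169.1 mm

ET₀ = 0.33 × (0.46 × 27.4 + 8.13) = 0.33 × 20.734 = 6.8422 mm/d
ETc = Kc × ET₀ = 1.01 × 6.8422 = 6.9106 mm/d
Crop demand D = ETc × 31 d = 6.9106 × 31 = 214.229 mm
Pe = 0.64 × 70.5 = 45.120 mm
D − Pe = 214.229 − 45.120 = 169.109 mm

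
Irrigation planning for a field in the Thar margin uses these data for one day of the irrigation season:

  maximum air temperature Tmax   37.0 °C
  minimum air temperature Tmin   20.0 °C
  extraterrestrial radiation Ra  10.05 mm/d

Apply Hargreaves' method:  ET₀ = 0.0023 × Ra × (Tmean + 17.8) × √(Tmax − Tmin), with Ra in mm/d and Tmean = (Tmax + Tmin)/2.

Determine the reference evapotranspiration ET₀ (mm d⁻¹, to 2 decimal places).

Tmean = (37.0 + 20.0)/2 = 28.50 °C
ET₀ = 0.0023 × 10.05 × (28.50 + 17.8) × √17.0 = 0.0023 × 10.05 × 46.30 × 4.1231 = 4.4126 mm/d

4.41 mm d⁻¹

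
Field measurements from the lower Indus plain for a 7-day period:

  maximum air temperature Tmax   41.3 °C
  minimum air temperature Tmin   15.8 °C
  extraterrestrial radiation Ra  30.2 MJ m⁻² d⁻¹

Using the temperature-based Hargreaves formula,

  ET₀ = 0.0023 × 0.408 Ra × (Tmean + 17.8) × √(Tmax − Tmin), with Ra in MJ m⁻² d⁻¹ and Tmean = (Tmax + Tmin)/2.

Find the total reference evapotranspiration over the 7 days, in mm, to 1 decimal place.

Tmean = (41.3 + 15.8)/2 = 28.55 °C
0.408 Ra = 0.408 × 30.2 = 12.3216 mm/d equivalent
ET₀ = 0.0023 × 12.3216 × (28.55 + 17.8) × √25.5 = 0.0023 × 12.3216 × 46.35 × 5.0498 = 6.6331 mm/d
Over 7 days: 6.6331 × 7 = 46.432 mm

46.4 mm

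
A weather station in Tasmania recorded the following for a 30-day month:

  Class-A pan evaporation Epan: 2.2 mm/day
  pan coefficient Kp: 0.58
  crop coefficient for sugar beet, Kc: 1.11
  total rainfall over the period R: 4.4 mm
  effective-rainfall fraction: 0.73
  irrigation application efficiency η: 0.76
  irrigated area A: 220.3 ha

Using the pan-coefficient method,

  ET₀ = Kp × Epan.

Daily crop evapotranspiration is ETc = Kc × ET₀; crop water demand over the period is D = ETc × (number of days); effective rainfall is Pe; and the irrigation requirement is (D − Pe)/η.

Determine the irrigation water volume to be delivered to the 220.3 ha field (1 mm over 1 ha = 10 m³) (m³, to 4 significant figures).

113900 m³

ET₀ = 0.58 × 2.2 = 1.2760 mm/d
ETc = Kc × ET₀ = 1.11 × 1.2760 = 1.4164 mm/d
Crop demand D = ETc × 30 d = 1.4164 × 30 = 42.492 mm
Pe = 0.73 × 4.4 = 3.212 mm
D − Pe = 42.492 − 3.212 = 39.280 mm
Gross irrigation = 39.280 / 0.76 = 51.684 mm
Volume = 51.684 mm × 220.3 ha × 10 = 113859.9 m³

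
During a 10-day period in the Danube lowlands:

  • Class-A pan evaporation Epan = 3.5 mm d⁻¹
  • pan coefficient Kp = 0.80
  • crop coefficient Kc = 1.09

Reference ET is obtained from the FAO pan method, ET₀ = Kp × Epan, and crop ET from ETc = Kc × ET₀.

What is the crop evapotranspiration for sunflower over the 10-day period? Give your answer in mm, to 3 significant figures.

30.5 mm

ET₀ = 0.80 × 3.5 = 2.8000 mm/d
ETc = Kc × ET₀ = 1.09 × 2.8000 = 3.0520 mm/d
Over 10 days: 3.0520 × 10 = 30.520 mm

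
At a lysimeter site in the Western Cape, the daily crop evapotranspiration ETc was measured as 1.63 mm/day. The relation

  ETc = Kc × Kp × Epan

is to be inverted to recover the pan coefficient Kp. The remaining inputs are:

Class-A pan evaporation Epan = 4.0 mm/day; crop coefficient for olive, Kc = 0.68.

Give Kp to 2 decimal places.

ETc = Kc × Kp × Epan  ⇒  Kp = ETc / (Kc × Epan)
Kp = 1.63 / (0.68 × 4.0) = 1.63 / 2.720 = 0.5993

0.60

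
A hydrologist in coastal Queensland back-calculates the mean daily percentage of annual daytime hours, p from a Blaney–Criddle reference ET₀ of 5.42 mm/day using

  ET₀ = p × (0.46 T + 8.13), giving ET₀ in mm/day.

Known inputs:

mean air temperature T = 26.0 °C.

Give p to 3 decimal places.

p = ET₀ / (0.46 T + 8.13) = 5.42 / (0.46 × 26.0 + 8.13) = 5.42 / 20.090 = 0.2698

0.270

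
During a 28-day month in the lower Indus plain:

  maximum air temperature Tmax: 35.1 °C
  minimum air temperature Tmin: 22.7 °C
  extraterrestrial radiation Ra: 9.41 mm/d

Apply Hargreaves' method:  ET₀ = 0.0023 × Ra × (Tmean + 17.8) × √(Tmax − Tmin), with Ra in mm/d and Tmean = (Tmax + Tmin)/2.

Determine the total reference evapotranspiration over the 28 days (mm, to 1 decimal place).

99.7 mm

Tmean = (35.1 + 22.7)/2 = 28.90 °C
ET₀ = 0.0023 × 9.41 × (28.90 + 17.8) × √12.4 = 0.0023 × 9.41 × 46.70 × 3.5214 = 3.5592 mm/d
Over 28 days: 3.5592 × 28 = 99.658 mm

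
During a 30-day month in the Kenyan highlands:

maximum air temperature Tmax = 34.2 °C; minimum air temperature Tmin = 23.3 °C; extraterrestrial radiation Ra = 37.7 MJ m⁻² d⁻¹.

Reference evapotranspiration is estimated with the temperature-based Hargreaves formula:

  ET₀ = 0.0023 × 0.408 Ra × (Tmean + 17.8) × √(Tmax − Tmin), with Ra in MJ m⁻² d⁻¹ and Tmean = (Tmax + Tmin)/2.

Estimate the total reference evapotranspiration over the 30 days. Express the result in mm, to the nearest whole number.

163 mm

Tmean = (34.2 + 23.3)/2 = 28.75 °C
0.408 Ra = 0.408 × 37.7 = 15.3816 mm/d equivalent
ET₀ = 0.0023 × 15.3816 × (28.75 + 17.8) × √10.9 = 0.0023 × 15.3816 × 46.55 × 3.3015 = 5.4370 mm/d
Over 30 days: 5.4370 × 30 = 163.110 mm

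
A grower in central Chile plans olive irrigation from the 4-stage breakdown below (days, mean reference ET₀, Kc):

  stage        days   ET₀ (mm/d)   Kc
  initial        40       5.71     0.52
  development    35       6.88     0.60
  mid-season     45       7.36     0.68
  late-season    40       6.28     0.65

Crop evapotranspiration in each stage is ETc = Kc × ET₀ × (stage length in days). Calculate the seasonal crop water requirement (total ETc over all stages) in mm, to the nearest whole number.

initial: 0.52 × 5.71 × 40 = 118.77 mm
development: 0.60 × 6.88 × 35 = 144.48 mm
mid-season: 0.68 × 7.36 × 45 = 225.22 mm
late-season: 0.65 × 6.28 × 40 = 163.28 mm
Seasonal total = 651.75 mm

652 mm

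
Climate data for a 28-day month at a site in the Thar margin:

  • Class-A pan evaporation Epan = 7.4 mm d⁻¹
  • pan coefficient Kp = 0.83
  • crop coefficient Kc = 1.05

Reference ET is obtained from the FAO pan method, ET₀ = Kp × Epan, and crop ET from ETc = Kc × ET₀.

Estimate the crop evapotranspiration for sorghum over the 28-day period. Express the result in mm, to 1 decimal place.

ET₀ = 0.83 × 7.4 = 6.1420 mm/d
ETc = Kc × ET₀ = 1.05 × 6.1420 = 6.4491 mm/d
Over 28 days: 6.4491 × 28 = 180.575 mm

180.6 mm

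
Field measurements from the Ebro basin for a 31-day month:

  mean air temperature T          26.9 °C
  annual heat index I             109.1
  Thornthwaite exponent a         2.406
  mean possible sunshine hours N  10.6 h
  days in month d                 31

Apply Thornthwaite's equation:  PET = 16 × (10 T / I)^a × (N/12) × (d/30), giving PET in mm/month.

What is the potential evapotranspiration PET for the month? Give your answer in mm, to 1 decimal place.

10T/I = 10 × 26.9 / 109.1 = 2.4656
(10T/I)^a = 2.4656^2.406 = 8.7693
Uncorrected PET = 16 × 8.7693 = 140.309 mm
Correction = (N/12)(d/30) = (10.6/12)(31/30) = 0.9128
PET = 140.309 × 0.9128 = 128.074 mm/month

128.1 mm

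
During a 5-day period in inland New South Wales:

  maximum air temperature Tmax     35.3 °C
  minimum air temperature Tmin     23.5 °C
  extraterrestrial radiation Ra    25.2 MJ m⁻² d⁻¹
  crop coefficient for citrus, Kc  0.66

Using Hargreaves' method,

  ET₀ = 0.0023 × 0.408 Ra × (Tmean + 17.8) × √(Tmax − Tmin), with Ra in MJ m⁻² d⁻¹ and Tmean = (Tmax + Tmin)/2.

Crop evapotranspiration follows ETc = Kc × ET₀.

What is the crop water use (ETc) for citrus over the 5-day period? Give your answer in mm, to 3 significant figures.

Tmean = (35.3 + 23.5)/2 = 29.40 °C
0.408 Ra = 0.408 × 25.2 = 10.2816 mm/d equivalent
ET₀ = 0.0023 × 10.2816 × (29.40 + 17.8) × √11.8 = 0.0023 × 10.2816 × 47.20 × 3.4351 = 3.8342 mm/d
ETc = Kc × ET₀ = 0.66 × 3.8342 = 2.5306 mm/d
Over 5 days: 2.5306 × 5 = 12.653 mm

12.7 mm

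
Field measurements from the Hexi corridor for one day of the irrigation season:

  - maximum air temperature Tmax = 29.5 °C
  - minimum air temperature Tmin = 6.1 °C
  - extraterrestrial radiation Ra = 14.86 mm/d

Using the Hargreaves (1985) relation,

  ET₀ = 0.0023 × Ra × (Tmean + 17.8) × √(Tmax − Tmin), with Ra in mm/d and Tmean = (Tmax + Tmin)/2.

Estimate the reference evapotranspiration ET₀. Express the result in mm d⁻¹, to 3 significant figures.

5.89 mm d⁻¹

Tmean = (29.5 + 6.1)/2 = 17.80 °C
ET₀ = 0.0023 × 14.86 × (17.80 + 17.8) × √23.4 = 0.0023 × 14.86 × 35.60 × 4.8374 = 5.8858 mm/d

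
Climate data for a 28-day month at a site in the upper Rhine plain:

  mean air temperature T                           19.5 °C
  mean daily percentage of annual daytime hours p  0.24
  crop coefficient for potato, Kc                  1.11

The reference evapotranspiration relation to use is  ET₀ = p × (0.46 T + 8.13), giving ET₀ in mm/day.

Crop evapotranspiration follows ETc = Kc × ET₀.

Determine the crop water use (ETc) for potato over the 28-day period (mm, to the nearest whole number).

128 mm

ET₀ = 0.24 × (0.46 × 19.5 + 8.13) = 0.24 × 17.100 = 4.1040 mm/d
ETc = Kc × ET₀ = 1.11 × 4.1040 = 4.5554 mm/d
Over 28 days: 4.5554 × 28 = 127.551 mm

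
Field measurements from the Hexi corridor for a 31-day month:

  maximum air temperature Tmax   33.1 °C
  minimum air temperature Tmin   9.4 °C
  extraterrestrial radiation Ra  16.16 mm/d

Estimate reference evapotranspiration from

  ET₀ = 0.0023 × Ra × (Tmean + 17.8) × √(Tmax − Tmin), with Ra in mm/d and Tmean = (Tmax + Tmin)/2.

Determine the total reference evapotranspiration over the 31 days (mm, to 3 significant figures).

Tmean = (33.1 + 9.4)/2 = 21.25 °C
ET₀ = 0.0023 × 16.16 × (21.25 + 17.8) × √23.7 = 0.0023 × 16.16 × 39.05 × 4.8683 = 7.0659 mm/d
Over 31 days: 7.0659 × 31 = 219.043 mm

219 mm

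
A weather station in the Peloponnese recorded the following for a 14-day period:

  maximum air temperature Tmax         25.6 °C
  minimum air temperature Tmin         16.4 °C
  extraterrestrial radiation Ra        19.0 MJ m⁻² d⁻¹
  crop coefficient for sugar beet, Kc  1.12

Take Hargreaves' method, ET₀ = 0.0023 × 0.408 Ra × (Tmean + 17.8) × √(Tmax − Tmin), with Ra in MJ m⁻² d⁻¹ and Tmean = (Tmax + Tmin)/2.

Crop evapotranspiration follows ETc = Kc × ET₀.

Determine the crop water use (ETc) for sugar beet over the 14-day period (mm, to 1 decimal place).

32.9 mm

Tmean = (25.6 + 16.4)/2 = 21.00 °C
0.408 Ra = 0.408 × 19.0 = 7.7520 mm/d equivalent
ET₀ = 0.0023 × 7.7520 × (21.00 + 17.8) × √9.2 = 0.0023 × 7.7520 × 38.80 × 3.0332 = 2.0983 mm/d
ETc = Kc × ET₀ = 1.12 × 2.0983 = 2.3501 mm/d
Over 14 days: 2.3501 × 14 = 32.901 mm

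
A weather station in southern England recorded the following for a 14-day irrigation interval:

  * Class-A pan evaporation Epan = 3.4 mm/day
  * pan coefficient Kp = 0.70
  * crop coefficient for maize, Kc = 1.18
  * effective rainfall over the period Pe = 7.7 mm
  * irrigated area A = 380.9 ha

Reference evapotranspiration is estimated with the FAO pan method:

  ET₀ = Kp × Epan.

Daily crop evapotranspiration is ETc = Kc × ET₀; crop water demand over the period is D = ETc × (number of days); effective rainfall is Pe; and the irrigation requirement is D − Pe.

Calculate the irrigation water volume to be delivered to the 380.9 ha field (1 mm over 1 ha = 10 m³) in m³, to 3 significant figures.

ET₀ = 0.70 × 3.4 = 2.3800 mm/d
ETc = Kc × ET₀ = 1.18 × 2.3800 = 2.8084 mm/d
Crop demand D = ETc × 14 d = 2.8084 × 14 = 39.318 mm
D − Pe = 39.318 − 7.7 = 31.618 mm
Volume = 31.618 mm × 380.9 ha × 10 = 120433.0 m³

120000 m³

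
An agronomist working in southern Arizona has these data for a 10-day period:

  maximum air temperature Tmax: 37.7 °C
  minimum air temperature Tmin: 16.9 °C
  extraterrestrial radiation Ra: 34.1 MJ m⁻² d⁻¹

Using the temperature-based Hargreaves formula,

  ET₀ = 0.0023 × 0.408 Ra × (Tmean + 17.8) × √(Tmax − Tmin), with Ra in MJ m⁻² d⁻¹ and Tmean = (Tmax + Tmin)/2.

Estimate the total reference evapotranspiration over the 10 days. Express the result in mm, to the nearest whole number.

Tmean = (37.7 + 16.9)/2 = 27.30 °C
0.408 Ra = 0.408 × 34.1 = 13.9128 mm/d equivalent
ET₀ = 0.0023 × 13.9128 × (27.30 + 17.8) × √20.8 = 0.0023 × 13.9128 × 45.10 × 4.5607 = 6.5819 mm/d
Over 10 days: 6.5819 × 10 = 65.819 mm

66 mm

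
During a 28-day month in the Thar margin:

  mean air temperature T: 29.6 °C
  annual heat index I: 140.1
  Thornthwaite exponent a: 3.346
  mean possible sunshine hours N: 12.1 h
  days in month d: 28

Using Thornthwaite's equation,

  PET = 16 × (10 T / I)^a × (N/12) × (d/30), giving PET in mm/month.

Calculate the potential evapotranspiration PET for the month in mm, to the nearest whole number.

184 mm

10T/I = 10 × 29.6 / 140.1 = 2.1128
(10T/I)^a = 2.1128^3.346 = 12.2173
Uncorrected PET = 16 × 12.2173 = 195.477 mm
Correction = (N/12)(d/30) = (12.1/12)(28/30) = 0.9411
PET = 195.477 × 0.9411 = 183.963 mm/month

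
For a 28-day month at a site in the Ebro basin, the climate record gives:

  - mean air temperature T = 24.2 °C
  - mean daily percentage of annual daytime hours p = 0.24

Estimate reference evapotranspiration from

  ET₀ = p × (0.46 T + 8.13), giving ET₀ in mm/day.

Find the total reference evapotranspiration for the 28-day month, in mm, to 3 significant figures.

ET₀ = 0.24 × (0.46 × 24.2 + 8.13) = 0.24 × 19.262 = 4.6229 mm/d
Monthly total = 4.6229 × 28 = 129.441 mm

129 mm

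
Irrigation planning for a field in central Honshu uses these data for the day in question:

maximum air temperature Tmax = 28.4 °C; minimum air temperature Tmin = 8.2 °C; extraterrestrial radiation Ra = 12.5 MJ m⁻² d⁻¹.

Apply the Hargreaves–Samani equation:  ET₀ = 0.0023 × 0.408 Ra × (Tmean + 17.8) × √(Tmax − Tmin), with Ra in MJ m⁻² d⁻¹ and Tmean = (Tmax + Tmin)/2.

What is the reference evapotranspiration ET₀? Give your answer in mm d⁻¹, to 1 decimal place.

1.9 mm d⁻¹

Tmean = (28.4 + 8.2)/2 = 18.30 °C
0.408 Ra = 0.408 × 12.5 = 5.1000 mm/d equivalent
ET₀ = 0.0023 × 5.1000 × (18.30 + 17.8) × √20.2 = 0.0023 × 5.1000 × 36.10 × 4.4944 = 1.9032 mm/d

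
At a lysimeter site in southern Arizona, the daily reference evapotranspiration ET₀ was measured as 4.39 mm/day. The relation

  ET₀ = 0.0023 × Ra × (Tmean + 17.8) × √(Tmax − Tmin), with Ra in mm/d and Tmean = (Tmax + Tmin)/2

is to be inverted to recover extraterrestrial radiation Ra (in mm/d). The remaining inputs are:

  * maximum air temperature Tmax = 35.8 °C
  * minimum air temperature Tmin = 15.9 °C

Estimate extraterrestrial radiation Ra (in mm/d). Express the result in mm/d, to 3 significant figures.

9.80 mm/d

Tmean = 25.85 °C; √ΔT = 4.4609
Ra = ET₀ / [0.0023 × (Tmean+17.8) × √ΔT] = 4.39 / (0.0023 × 43.65 × 4.4609) = 9.802 mm/d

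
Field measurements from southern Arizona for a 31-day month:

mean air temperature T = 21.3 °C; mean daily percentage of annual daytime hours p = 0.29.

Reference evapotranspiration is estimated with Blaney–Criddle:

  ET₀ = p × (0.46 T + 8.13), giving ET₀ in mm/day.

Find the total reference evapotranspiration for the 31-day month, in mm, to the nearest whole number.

161 mm

ET₀ = 0.29 × (0.46 × 21.3 + 8.13) = 0.29 × 17.928 = 5.1991 mm/d
Monthly total = 5.1991 × 31 = 161.172 mm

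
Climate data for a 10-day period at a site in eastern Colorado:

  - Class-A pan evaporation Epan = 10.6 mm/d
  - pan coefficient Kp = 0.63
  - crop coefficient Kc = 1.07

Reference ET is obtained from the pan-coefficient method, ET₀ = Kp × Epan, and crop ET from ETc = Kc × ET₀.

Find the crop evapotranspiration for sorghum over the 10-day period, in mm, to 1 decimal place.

71.5 mm

ET₀ = 0.63 × 10.6 = 6.6780 mm/d
ETc = Kc × ET₀ = 1.07 × 6.6780 = 7.1455 mm/d
Over 10 days: 7.1455 × 10 = 71.455 mm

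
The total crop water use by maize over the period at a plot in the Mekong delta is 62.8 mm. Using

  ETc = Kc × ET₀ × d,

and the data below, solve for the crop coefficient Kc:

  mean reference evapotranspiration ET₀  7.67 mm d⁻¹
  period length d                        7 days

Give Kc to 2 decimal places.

ETc = Kc × ET₀ × d  ⇒  Kc = ETc / (ET₀ × d)
Kc = 62.8 / (7.67 × 7) = 62.8 / 53.69 = 1.1697

1.17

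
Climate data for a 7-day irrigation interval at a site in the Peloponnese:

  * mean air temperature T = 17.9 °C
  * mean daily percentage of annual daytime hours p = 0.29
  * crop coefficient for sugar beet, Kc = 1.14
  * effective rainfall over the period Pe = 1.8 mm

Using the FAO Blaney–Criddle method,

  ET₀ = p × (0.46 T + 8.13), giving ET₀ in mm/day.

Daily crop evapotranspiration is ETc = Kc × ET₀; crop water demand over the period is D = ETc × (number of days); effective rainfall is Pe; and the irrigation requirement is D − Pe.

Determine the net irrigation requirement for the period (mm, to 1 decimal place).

36.1 mm

ET₀ = 0.29 × (0.46 × 17.9 + 8.13) = 0.29 × 16.364 = 4.7456 mm/d
ETc = Kc × ET₀ = 1.14 × 4.7456 = 5.4100 mm/d
Crop demand D = ETc × 7 d = 5.4100 × 7 = 37.870 mm
D − Pe = 37.870 − 1.8 = 36.070 mm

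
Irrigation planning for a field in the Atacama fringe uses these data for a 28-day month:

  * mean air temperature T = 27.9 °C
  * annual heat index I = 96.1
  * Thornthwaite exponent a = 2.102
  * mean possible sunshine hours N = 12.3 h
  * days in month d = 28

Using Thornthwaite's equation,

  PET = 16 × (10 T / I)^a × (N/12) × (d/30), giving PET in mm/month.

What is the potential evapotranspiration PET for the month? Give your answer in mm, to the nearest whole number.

144 mm

10T/I = 10 × 27.9 / 96.1 = 2.9032
(10T/I)^a = 2.9032^2.102 = 9.3965
Uncorrected PET = 16 × 9.3965 = 150.344 mm
Correction = (N/12)(d/30) = (12.3/12)(28/30) = 0.9567
PET = 150.344 × 0.9567 = 143.834 mm/month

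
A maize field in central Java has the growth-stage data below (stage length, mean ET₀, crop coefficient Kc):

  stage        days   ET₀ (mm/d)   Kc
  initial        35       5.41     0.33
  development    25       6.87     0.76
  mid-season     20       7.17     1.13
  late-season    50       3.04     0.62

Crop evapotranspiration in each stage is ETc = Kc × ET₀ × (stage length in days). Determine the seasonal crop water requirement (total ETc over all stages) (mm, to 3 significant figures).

449 mm

initial: 0.33 × 5.41 × 35 = 62.49 mm
development: 0.76 × 6.87 × 25 = 130.53 mm
mid-season: 1.13 × 7.17 × 20 = 162.04 mm
late-season: 0.62 × 3.04 × 50 = 94.24 mm
Seasonal total = 449.30 mm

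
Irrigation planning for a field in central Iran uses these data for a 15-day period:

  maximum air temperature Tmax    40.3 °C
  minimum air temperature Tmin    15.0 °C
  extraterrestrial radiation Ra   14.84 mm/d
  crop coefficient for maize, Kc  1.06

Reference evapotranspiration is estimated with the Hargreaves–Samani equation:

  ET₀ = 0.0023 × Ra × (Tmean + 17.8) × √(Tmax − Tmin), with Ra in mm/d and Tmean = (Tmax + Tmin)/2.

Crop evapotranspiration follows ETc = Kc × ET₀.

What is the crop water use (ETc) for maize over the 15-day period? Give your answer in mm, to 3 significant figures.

124 mm

Tmean = (40.3 + 15.0)/2 = 27.65 °C
ET₀ = 0.0023 × 14.84 × (27.65 + 17.8) × √25.3 = 0.0023 × 14.84 × 45.45 × 5.0299 = 7.8029 mm/d
ETc = Kc × ET₀ = 1.06 × 7.8029 = 8.2711 mm/d
Over 15 days: 8.2711 × 15 = 124.067 mm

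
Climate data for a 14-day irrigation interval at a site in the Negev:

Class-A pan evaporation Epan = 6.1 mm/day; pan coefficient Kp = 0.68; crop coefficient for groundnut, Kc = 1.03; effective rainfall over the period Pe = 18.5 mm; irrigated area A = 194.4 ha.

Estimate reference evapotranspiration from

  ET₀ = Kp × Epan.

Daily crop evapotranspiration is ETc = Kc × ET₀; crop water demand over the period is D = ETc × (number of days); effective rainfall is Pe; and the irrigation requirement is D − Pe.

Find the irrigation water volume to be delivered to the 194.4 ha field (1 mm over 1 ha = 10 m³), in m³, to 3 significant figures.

80300 m³

ET₀ = 0.68 × 6.1 = 4.1480 mm/d
ETc = Kc × ET₀ = 1.03 × 4.1480 = 4.2724 mm/d
Crop demand D = ETc × 14 d = 4.2724 × 14 = 59.814 mm
D − Pe = 59.814 − 18.5 = 41.314 mm
Volume = 41.314 mm × 194.4 ha × 10 = 80314.4 m³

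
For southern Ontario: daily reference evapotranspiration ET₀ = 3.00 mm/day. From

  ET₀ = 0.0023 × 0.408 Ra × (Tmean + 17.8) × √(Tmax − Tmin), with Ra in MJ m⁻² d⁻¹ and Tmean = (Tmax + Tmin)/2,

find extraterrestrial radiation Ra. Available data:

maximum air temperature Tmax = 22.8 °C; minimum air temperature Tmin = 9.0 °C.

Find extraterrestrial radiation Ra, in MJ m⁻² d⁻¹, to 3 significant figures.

Tmean = (22.8+9.0)/2 = 15.90 °C; ΔT = 13.8
Ra = ET₀ / [0.0023 × 0.408 × (Tmean+17.8) × √ΔT]
   = 3.00 / (0.0023 × 0.408 × 33.70 × 3.7148) = 25.537 MJ m⁻² d⁻¹

25.5 MJ m⁻² d⁻¹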